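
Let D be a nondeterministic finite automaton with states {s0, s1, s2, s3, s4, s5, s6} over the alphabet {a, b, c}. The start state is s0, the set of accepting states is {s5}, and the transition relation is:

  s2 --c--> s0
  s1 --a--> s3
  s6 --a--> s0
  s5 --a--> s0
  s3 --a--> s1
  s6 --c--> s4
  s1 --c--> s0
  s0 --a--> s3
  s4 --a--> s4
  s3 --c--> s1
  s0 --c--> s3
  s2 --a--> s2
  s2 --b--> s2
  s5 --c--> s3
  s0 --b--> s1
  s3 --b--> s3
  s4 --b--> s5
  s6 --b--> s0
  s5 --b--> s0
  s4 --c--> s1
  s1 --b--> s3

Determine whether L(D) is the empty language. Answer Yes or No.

Yes

The states reachable from the start state are {s0, s1, s3}.
None of the accepting states {s5} is reachable, so no string is accepted and L(D) = ∅.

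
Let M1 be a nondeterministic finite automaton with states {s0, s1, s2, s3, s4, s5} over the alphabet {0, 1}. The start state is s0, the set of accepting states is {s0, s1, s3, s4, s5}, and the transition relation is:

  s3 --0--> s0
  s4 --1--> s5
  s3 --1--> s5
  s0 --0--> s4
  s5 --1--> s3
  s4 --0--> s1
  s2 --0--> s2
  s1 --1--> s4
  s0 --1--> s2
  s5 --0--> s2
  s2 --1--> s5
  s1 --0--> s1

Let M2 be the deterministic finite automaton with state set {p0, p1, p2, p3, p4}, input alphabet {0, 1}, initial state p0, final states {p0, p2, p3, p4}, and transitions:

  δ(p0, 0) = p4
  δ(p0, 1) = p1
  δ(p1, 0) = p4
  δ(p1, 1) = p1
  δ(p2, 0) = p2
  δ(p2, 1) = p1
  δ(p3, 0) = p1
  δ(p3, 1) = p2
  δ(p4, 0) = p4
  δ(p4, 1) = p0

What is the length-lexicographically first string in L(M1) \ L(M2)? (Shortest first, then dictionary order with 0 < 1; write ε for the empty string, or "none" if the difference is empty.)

The string 11 is accepted by M1 but not by M2.
No shorter string lies in the difference, and 11 is the lexicographically first length-2 string in L(M1) \ L(M2).

11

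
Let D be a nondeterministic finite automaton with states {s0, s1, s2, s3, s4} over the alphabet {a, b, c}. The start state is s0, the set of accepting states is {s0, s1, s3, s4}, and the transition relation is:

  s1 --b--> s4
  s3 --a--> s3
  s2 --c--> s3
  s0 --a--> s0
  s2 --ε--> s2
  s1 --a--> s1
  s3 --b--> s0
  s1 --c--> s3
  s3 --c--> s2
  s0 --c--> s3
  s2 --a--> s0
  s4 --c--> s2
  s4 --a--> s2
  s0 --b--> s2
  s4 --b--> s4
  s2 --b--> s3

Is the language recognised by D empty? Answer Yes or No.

The empty string ε is accepted: the run s0 ends in the accepting state s0.
Since at least one string is accepted, L(D) is not empty.

No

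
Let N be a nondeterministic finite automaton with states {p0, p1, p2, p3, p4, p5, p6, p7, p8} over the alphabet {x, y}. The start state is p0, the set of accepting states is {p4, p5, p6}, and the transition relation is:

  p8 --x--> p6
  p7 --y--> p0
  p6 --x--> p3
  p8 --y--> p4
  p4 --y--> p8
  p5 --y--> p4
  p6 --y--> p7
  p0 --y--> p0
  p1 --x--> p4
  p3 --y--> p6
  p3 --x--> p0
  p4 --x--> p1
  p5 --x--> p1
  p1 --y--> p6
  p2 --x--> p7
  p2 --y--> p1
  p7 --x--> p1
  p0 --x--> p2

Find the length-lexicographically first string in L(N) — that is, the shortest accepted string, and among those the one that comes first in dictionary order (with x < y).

A breadth-first search from p0 reaches an accepting state first via the path p0 → p2 → p1 → p4 on input xyx.
No string of length < 3 is accepted (BFS exhausts all shorter strings without reaching an accepting state), and xyx is the lexicographically least accepting string of length 3.

xyx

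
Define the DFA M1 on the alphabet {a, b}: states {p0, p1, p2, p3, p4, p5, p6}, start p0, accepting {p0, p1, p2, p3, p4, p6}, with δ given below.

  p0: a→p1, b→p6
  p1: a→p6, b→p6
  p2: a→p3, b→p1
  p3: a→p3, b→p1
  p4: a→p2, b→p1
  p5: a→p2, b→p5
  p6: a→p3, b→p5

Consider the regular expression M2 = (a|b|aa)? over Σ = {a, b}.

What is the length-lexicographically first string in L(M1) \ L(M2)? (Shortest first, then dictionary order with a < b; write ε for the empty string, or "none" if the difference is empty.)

The string ab is accepted by M1 but not by M2.
No shorter string lies in the difference, and ab is the lexicographically first length-2 string in L(M1) \ L(M2).

ab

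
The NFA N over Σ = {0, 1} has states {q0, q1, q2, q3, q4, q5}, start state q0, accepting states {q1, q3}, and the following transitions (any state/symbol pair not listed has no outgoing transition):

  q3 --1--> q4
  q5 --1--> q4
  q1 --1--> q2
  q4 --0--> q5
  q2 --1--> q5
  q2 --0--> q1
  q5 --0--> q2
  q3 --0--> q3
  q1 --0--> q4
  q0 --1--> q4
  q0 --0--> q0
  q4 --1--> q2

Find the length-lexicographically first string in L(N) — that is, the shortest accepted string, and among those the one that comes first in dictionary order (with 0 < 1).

110

A breadth-first search from q0 reaches an accepting state first via the path q0 → q4 → q2 → q1 on input 110.
No string of length < 3 is accepted (BFS exhausts all shorter strings without reaching an accepting state), and 110 is the lexicographically least accepting string of length 3.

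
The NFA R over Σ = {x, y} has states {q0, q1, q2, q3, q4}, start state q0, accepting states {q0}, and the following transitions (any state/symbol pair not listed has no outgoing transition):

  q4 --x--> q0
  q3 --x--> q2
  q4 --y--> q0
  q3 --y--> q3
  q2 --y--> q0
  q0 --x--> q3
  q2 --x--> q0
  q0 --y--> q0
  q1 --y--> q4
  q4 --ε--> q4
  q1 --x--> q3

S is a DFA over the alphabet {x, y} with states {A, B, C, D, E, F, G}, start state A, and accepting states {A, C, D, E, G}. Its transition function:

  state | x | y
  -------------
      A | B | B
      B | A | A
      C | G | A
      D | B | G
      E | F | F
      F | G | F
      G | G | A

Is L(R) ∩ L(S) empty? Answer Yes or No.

No

The empty string ε is accepted by both R and S.
Hence L(R) ∩ L(S) ≠ ∅.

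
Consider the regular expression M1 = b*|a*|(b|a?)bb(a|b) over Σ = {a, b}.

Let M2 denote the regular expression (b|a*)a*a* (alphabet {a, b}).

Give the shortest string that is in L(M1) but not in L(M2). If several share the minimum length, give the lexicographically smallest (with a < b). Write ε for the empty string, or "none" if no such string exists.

The string bb is accepted by M1 but not by M2.
No shorter string lies in the difference, and bb is the lexicographically first length-2 string in L(M1) \ L(M2).

bb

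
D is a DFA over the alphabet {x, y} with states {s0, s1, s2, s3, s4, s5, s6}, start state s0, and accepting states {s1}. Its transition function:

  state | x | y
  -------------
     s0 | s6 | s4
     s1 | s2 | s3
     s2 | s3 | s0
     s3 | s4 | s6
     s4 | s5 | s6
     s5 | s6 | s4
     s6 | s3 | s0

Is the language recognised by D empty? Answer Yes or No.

Yes

The states reachable from the start state are {s0, s3, s4, s5, s6}.
None of the accepting states {s1} is reachable, so no string is accepted and L(D) = ∅.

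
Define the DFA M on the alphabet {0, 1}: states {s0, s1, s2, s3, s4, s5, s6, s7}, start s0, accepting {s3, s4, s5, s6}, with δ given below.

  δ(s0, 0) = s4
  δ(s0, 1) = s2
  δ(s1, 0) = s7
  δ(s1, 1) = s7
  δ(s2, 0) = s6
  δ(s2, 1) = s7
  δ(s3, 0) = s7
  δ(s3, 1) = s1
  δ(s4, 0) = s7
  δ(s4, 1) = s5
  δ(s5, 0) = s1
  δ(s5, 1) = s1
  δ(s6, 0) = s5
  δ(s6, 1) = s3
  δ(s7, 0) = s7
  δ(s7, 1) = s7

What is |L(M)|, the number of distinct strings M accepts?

The useful subgraph on states {s0, s2, s3, s4, s5, s6} is acyclic, so L(M) is finite; the longest accepting path visits 4 useful states, giving maximum string length 3.
Counting accepting paths from s0 by length: 1 of length 1, 2 of length 2, 2 of length 3. Total 5.

5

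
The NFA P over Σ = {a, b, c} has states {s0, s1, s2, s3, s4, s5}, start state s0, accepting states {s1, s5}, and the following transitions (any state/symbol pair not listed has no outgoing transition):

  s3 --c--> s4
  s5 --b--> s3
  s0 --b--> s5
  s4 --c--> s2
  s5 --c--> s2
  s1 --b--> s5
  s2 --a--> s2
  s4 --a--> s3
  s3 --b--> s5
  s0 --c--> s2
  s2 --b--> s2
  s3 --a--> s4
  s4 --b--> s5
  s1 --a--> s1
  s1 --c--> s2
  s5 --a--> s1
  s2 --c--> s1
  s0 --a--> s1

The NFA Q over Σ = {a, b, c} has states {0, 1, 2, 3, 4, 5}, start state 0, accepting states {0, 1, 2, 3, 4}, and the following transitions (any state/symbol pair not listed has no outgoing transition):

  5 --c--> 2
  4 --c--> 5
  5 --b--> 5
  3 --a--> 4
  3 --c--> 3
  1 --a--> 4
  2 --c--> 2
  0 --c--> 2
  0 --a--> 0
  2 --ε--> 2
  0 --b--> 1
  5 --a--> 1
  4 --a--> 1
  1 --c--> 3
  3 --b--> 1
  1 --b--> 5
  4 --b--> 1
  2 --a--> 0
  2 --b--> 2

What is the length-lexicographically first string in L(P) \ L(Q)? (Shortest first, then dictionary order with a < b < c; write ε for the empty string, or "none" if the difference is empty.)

bbb

The string bbb is accepted by P but not by Q.
No shorter string lies in the difference, and bbb is the lexicographically first length-3 string in L(P) \ L(Q).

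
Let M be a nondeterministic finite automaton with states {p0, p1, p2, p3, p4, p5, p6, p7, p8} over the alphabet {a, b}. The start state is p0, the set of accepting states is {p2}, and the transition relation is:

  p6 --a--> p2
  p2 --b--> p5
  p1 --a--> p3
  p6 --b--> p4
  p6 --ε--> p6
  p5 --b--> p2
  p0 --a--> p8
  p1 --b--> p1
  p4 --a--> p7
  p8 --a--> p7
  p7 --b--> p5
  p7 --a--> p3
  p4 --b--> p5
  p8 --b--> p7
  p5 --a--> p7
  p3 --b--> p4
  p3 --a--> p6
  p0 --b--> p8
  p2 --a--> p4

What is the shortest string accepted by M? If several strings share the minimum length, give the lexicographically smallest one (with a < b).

aabb

A breadth-first search from p0 reaches an accepting state first via the path p0 → p8 → p7 → p5 → p2 on input aabb.
No string of length < 4 is accepted (BFS exhausts all shorter strings without reaching an accepting state), and aabb is the lexicographically least accepting string of length 4.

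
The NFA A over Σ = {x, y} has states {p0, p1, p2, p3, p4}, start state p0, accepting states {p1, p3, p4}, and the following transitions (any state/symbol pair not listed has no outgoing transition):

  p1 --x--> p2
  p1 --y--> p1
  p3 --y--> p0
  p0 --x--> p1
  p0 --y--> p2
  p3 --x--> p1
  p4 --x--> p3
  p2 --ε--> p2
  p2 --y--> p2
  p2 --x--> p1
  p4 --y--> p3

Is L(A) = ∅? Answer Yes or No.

No

The string x is accepted: the run p0 → p1 ends in the accepting state p1.
Since at least one string is accepted, L(A) is not empty.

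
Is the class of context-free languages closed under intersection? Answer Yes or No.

No

{aⁿbⁿcᵐ : m,n≥0} and {aᵐbⁿcⁿ : m,n≥0} are both context-free, but their intersection {aⁿbⁿcⁿ : n≥0} is not (pumping lemma).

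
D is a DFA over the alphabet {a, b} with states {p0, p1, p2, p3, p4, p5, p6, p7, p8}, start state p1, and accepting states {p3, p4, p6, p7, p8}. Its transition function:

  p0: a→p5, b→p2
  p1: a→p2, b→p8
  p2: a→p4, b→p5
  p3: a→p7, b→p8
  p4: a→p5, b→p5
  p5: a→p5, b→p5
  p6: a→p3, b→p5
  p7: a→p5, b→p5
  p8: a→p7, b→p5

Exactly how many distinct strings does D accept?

The useful subgraph on states {p1, p2, p4, p7, p8} is acyclic, so L(D) is finite; the longest accepting path visits 3 useful states, giving maximum string length 2.
Counting accepting paths from p1 by length: 1 of length 1, 2 of length 2. Total 3.

3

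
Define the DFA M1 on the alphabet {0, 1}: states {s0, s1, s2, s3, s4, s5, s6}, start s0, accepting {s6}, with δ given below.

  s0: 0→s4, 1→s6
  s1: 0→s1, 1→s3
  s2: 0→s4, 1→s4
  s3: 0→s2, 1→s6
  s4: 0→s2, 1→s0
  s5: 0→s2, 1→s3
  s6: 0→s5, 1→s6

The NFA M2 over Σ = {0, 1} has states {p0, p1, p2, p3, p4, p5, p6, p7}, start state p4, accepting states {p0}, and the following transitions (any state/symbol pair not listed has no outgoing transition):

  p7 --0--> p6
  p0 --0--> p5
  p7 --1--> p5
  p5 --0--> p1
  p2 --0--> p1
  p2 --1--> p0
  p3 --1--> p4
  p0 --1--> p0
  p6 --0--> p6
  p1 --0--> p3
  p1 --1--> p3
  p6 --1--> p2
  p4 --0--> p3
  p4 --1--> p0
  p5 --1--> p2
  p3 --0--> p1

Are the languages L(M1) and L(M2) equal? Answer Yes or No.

Yes

Exploring the product automaton M1 × M2 from the start pair (s0, p4), following both machines on each input symbol, reaches 6 state pairs: (s0, p4), (s4, p3), (s6, p0), (s2, p1), (s5, p5), (s3, p2).
M1 accepts in {s6} and M2 accepts in {p0}. In every reachable pair the two components are either both accepting — (s6, p0) — or both non-accepting, so no string is accepted by exactly one of the machines: L(M1) \ L(M2) and L(M2) \ L(M1) are both empty.
Hence every string is accepted by M1 iff it is accepted by M2, and the two languages coincide.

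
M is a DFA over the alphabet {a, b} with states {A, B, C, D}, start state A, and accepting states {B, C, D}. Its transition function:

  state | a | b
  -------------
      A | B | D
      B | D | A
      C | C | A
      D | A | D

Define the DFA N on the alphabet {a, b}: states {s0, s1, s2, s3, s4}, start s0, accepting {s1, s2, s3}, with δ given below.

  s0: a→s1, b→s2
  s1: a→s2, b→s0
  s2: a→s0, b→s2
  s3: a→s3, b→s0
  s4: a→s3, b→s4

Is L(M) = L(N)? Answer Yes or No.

Yes

Exploring the product automaton M × N from the start pair (A, s0), following both machines on each input symbol, reaches 3 state pairs: (A, s0), (B, s1), (D, s2).
M accepts in {B, C, D} and N accepts in {s1, s2, s3}. In every reachable pair the two components are either both accepting — (B, s1), (D, s2) — or both non-accepting, so no string is accepted by exactly one of the machines: L(M) \ L(N) and L(N) \ L(M) are both empty.
Hence every string is accepted by M iff it is accepted by N, and the two languages coincide.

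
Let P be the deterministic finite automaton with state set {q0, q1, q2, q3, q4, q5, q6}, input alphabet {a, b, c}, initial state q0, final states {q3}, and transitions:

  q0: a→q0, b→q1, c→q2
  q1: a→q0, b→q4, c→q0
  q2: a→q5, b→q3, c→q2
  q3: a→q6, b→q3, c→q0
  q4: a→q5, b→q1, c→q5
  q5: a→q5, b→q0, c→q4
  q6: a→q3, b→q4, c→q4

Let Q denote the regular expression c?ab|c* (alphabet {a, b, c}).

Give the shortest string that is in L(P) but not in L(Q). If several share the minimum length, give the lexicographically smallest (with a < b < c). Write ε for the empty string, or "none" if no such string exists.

cb

The string cb is accepted by P but not by Q.
No shorter string lies in the difference, and cb is the lexicographically first length-2 string in L(P) \ L(Q).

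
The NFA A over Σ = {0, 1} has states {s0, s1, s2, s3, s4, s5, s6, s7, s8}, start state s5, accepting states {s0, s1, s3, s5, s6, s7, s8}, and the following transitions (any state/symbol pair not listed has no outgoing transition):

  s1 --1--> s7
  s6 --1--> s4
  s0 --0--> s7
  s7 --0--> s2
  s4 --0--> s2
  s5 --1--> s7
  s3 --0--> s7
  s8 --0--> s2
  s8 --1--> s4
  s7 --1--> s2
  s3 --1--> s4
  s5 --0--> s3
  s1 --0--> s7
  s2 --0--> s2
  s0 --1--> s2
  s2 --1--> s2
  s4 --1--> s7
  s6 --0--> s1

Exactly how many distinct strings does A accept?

5

The useful subgraph on states {s3, s4, s5, s7} is acyclic, so L(A) is finite; the longest accepting path visits 4 useful states, giving maximum string length 3.
Counting accepting paths from s5 by length: 1 of length 0, 2 of length 1, 1 of length 2, 1 of length 3. Total 5.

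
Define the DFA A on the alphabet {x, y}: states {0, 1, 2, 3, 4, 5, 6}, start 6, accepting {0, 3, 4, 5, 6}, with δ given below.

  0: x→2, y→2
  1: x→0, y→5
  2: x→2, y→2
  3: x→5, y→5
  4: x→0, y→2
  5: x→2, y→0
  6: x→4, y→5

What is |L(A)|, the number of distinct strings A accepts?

5

The useful subgraph on states {0, 4, 5, 6} is acyclic, so L(A) is finite; the longest accepting path visits 3 useful states, giving maximum string length 2.
Counting accepting paths from 6 by length: 1 of length 0, 2 of length 1, 2 of length 2. Total 5.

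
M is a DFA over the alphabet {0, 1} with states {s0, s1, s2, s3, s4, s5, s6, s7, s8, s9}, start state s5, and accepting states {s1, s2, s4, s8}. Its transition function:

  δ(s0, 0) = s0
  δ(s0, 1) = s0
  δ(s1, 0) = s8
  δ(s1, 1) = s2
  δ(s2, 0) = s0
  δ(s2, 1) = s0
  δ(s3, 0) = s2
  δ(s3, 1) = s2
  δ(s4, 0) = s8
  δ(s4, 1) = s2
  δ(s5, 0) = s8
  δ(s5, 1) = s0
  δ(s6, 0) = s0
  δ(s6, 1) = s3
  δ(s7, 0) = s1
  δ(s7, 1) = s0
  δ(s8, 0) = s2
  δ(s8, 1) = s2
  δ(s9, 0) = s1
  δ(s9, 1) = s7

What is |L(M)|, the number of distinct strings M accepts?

The useful subgraph on states {s2, s5, s8} is acyclic, so L(M) is finite; the longest accepting path visits 3 useful states, giving maximum string length 2.
Counting accepting paths from s5 by length: 1 of length 1, 2 of length 2. Total 3.

3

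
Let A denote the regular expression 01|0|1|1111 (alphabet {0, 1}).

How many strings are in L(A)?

The expression has no Kleene star, so L(A) is finite. Expanding the alternatives gives {0, 1, 01, 1111}.
That is 2 of length 1, 1 of length 2, 1 of length 4: 4 strings in all.

4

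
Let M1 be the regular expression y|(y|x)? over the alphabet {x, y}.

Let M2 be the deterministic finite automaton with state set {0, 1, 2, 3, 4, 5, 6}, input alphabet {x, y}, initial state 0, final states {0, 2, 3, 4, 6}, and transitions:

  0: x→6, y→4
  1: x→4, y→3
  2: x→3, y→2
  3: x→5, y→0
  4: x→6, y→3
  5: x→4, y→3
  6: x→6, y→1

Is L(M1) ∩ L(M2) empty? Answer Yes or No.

No

The empty string ε is accepted by both M1 and M2.
Hence L(M1) ∩ L(M2) ≠ ∅.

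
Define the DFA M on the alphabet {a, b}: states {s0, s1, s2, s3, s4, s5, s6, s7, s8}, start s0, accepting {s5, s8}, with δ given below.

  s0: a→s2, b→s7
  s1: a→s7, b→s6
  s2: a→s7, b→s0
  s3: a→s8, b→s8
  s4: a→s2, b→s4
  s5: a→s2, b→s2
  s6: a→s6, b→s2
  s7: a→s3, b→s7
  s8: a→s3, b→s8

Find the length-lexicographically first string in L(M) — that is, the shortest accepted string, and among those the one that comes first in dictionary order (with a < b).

baa

A breadth-first search from s0 reaches an accepting state first via the path s0 → s7 → s3 → s8 on input baa.
No string of length < 3 is accepted (BFS exhausts all shorter strings without reaching an accepting state), and baa is the lexicographically least accepting string of length 3.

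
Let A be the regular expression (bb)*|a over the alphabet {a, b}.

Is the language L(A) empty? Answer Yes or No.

The empty string ε matches the expression, so it belongs to L(A).
Since L(A) contains at least one string, it is not empty.

No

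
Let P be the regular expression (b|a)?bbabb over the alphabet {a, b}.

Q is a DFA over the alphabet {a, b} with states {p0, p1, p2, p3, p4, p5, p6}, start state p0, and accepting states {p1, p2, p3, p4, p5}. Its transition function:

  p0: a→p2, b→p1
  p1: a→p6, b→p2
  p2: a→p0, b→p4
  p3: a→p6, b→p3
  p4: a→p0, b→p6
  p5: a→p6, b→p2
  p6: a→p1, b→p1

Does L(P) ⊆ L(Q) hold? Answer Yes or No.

Yes

Converting the expression P to a DFA (subset construction, then merging equivalent states) gives the minimal DFA with states {r0, r1, r2, r3, r4, r5, r6, r7, r8, r9}, start state r0, accepting states {r9} and transitions r0: a→r1, b→r2; r1: a→r3, b→r4; r2: a→r3, b→r5; r3: a→r3, b→r3; r4: a→r3, b→r6; r5: a→r7, b→r6; r6: a→r7, b→r3; r7: a→r3, b→r8; r8: a→r3, b→r9; r9: a→r3, b→r3.
Exploring the product automaton P × Q from the start pair (r0, p0), following both machines on each input symbol, reaches 18 state pairs: (r0, p0), (r1, p2), (r2, p1), (r3, p0), (r4, p4), (r3, p6), (r5, p2), (r3, p2), (r3, p1), (r6, p6), (r7, p0), (r6, p4), (r3, p4), (r7, p1), (r8, p1), (r8, p2), (r9, p2), (r9, p4).
P accepts in {r9} and Q accepts in {p1, p2, p3, p4, p5}. The reachable pairs whose P-component is accepting are (r9, p2), (r9, p4); in each of them the Q-component is accepting too, so the product for L(P) \ L(Q) (P-component accepting, Q-component rejecting) has no reachable accepting pair and the difference is empty.
Hence every string in L(P) is also in L(Q).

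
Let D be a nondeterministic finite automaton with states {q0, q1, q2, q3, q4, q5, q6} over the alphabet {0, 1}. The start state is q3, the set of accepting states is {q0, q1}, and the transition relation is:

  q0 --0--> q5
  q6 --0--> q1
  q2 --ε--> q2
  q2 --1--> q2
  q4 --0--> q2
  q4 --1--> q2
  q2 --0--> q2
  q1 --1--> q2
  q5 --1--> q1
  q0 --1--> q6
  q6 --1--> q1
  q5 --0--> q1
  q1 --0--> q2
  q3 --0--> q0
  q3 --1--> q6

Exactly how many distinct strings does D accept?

7

The useful subgraph on states {q0, q1, q3, q5, q6} is acyclic, so L(D) is finite; the longest accepting path visits 4 useful states, giving maximum string length 3.
Counting accepting paths from q3 by length: 1 of length 1, 2 of length 2, 4 of length 3. Total 7.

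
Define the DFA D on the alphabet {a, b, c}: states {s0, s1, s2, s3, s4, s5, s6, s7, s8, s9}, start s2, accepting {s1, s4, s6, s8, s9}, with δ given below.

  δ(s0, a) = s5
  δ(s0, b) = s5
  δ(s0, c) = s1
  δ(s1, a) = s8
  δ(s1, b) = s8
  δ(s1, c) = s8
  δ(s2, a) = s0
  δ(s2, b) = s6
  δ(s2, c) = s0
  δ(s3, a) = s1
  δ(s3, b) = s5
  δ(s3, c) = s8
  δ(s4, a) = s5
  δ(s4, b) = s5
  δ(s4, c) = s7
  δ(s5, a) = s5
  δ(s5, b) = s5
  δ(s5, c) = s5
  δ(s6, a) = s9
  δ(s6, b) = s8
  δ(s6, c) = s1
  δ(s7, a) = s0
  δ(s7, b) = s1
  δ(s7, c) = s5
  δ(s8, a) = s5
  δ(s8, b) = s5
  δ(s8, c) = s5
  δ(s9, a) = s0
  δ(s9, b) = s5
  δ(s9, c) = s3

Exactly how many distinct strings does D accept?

24

The useful subgraph on states {s0, s1, s2, s3, s6, s8, s9} is acyclic, so L(D) is finite; the longest accepting path visits 6 useful states, giving maximum string length 5.
Counting accepting paths from s2 by length: 1 of length 1, 5 of length 2, 9 of length 3, 3 of length 4, 6 of length 5. Total 24.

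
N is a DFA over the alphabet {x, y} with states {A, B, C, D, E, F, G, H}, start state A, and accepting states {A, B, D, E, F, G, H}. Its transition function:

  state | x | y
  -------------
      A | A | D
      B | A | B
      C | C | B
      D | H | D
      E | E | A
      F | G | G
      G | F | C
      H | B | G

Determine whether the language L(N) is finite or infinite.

infinite

State A is reachable from the start and can reach an accepting state, and it lies on the cycle A → A.
Traversing that cycle any number of times yields accepted strings of unbounded length, so the language is infinite.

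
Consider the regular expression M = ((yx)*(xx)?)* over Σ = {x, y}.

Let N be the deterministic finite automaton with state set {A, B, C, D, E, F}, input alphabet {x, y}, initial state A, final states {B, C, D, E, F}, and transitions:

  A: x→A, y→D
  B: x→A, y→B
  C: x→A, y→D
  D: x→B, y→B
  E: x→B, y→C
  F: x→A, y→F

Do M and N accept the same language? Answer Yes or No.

The empty string ε is accepted by M but rejected by N.
So L(M) ≠ L(N).

No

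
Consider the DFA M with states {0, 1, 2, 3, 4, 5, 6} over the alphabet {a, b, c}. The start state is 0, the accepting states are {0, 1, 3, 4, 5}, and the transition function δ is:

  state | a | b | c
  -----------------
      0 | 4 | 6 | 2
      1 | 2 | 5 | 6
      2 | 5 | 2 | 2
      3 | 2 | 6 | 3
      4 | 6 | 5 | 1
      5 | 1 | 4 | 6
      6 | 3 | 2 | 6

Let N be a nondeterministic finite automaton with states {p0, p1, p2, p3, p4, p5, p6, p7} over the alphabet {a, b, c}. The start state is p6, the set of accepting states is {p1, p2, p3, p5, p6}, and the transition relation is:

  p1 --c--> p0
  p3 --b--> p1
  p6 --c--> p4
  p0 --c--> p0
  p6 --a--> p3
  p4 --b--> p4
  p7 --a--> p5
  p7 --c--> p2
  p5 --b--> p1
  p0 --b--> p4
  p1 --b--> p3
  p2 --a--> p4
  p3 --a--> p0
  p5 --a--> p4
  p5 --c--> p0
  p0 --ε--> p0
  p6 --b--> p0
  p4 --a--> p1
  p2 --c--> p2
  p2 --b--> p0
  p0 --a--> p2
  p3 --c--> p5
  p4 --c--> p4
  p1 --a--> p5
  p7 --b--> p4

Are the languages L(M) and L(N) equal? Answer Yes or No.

Yes

Exploring the product automaton M × N from the start pair (0, p6), following both machines on each input symbol, reaches 7 state pairs: (0, p6), (4, p3), (6, p0), (2, p4), (5, p1), (1, p5), (3, p2).
M accepts in {0, 1, 3, 4, 5} and N accepts in {p1, p2, p3, p5, p6}. In every reachable pair the two components are either both accepting — (0, p6), (4, p3), (5, p1), (1, p5), (3, p2) — or both non-accepting, so no string is accepted by exactly one of the machines: L(M) \ L(N) and L(N) \ L(M) are both empty.
Hence every string is accepted by M iff it is accepted by N, and the two languages coincide.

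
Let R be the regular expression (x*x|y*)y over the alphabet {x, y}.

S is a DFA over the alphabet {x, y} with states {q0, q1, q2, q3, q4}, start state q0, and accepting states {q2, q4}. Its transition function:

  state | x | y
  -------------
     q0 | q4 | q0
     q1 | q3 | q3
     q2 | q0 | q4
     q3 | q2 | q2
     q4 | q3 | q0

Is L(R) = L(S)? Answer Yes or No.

No

The string y is accepted by R but rejected by S.
So L(R) ≠ L(S).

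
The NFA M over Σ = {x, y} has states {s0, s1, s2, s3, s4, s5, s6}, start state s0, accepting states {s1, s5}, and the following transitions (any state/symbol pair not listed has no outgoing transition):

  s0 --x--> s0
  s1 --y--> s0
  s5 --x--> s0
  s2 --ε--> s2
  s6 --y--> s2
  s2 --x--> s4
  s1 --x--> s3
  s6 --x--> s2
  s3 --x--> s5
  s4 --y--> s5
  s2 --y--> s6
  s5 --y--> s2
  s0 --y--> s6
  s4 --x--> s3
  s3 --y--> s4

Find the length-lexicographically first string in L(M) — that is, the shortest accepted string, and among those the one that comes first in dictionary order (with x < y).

yxxy

A breadth-first search from s0 reaches an accepting state first via the path s0 → s6 → s2 → s4 → s5 on input yxxy.
No string of length < 4 is accepted (BFS exhausts all shorter strings without reaching an accepting state), and yxxy is the lexicographically least accepting string of length 4.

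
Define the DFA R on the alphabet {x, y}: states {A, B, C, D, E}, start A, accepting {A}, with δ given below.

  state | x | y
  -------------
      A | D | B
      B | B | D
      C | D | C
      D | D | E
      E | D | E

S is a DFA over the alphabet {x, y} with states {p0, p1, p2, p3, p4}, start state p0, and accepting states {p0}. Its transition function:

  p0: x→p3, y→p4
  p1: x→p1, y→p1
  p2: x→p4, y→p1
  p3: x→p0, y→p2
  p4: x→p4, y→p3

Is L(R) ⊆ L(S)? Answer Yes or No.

Yes

Exploring the product automaton R × S from the start pair (A, p0), following both machines on each input symbol, reaches 10 state pairs: (A, p0), (D, p3), (B, p4), (D, p0), (E, p2), (E, p4), (D, p4), (E, p1), (E, p3), (D, p1).
R accepts in {A} and S accepts in {p0}. The reachable pairs whose R-component is accepting are (A, p0); in each of them the S-component is accepting too, so the product for L(R) \ L(S) (R-component accepting, S-component rejecting) has no reachable accepting pair and the difference is empty.
Hence every string in L(R) is also in L(S).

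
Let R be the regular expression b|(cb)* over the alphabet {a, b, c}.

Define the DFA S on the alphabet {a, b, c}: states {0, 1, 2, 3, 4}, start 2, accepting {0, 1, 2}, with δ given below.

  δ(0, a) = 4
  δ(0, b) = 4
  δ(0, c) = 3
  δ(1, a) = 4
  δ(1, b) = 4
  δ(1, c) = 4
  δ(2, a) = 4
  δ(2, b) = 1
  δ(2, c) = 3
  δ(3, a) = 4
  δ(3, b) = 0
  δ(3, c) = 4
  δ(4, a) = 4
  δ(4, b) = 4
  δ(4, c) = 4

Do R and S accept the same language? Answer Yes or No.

Converting the expression R to a DFA (subset construction, then merging equivalent states) gives the minimal DFA with states {r0, r1, r2, r3, r4}, start state r0, accepting states {r0, r2, r4} and transitions r0: a→r1, b→r2, c→r3; r1: a→r1, b→r1, c→r1; r2: a→r1, b→r1, c→r1; r3: a→r1, b→r4, c→r1; r4: a→r1, b→r1, c→r3.
Exploring the product automaton R × S from the start pair (r0, 2), following both machines on each input symbol, reaches 5 state pairs: (r0, 2), (r1, 4), (r2, 1), (r3, 3), (r4, 0).
R accepts in {r0, r2, r4} and S accepts in {0, 1, 2}. In every reachable pair the two components are either both accepting — (r0, 2), (r2, 1), (r4, 0) — or both non-accepting, so no string is accepted by exactly one of the machines: L(R) \ L(S) and L(S) \ L(R) are both empty.
Hence every string is accepted by R iff it is accepted by S, and the two languages coincide.

Yes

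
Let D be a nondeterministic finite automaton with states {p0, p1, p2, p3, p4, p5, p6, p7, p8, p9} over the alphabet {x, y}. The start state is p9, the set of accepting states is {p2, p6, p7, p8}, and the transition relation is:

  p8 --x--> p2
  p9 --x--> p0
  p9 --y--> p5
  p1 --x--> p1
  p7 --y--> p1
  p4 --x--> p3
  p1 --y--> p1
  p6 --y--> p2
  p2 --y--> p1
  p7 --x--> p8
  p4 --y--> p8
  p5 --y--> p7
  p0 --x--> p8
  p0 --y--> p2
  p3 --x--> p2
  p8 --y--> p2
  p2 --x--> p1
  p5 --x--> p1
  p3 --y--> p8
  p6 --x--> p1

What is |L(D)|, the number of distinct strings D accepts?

The useful subgraph on states {p0, p2, p5, p7, p8, p9} is acyclic, so L(D) is finite; the longest accepting path visits 5 useful states, giving maximum string length 4.
Counting accepting paths from p9 by length: 3 of length 2, 3 of length 3, 2 of length 4. Total 8.

8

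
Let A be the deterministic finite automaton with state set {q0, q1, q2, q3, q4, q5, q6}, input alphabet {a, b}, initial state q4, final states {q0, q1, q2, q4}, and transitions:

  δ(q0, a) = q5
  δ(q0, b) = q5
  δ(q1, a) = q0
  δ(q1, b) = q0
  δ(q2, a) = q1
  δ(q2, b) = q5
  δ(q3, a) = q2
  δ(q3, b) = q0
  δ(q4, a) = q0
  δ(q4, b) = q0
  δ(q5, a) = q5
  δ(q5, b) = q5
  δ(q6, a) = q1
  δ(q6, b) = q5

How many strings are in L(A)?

3

The useful subgraph on states {q0, q4} is acyclic, so L(A) is finite; the longest accepting path visits 2 useful states, giving maximum string length 1.
Counting accepting paths from q4 by length: 1 of length 0, 2 of length 1. Total 3.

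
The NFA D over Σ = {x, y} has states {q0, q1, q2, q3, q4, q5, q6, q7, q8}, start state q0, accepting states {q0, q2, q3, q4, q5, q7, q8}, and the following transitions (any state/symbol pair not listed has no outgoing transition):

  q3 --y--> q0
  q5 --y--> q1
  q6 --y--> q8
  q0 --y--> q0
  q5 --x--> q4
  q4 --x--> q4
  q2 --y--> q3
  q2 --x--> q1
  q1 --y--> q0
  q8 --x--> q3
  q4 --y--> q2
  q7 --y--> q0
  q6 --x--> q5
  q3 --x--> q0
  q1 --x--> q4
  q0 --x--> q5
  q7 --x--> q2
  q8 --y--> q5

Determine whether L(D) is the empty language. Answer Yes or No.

No

The empty string ε is accepted: the run q0 ends in the accepting state q0.
Since at least one string is accepted, L(D) is not empty.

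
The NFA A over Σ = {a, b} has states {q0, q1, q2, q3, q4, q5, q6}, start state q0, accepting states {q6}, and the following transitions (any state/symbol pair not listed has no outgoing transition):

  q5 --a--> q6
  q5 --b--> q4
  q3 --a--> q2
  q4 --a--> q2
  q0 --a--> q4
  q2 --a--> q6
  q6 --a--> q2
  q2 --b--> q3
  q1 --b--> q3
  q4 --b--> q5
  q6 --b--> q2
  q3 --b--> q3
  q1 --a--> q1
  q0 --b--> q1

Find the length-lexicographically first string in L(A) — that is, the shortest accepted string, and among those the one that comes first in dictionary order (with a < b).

aaa

A breadth-first search from q0 reaches an accepting state first via the path q0 → q4 → q2 → q6 on input aaa.
No string of length < 3 is accepted (BFS exhausts all shorter strings without reaching an accepting state), and aaa is the lexicographically least accepting string of length 3.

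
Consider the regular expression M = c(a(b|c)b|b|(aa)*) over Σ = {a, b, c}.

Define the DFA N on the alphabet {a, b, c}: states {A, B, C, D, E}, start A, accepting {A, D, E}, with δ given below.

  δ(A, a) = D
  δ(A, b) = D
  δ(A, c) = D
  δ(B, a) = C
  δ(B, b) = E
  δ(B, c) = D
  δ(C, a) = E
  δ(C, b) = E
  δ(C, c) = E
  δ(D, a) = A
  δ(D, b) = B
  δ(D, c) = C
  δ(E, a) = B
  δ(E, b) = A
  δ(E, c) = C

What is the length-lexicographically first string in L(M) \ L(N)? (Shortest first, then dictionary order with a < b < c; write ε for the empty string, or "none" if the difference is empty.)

The string cb is accepted by M but not by N.
No shorter string lies in the difference, and cb is the lexicographically first length-2 string in L(M) \ L(N).

cb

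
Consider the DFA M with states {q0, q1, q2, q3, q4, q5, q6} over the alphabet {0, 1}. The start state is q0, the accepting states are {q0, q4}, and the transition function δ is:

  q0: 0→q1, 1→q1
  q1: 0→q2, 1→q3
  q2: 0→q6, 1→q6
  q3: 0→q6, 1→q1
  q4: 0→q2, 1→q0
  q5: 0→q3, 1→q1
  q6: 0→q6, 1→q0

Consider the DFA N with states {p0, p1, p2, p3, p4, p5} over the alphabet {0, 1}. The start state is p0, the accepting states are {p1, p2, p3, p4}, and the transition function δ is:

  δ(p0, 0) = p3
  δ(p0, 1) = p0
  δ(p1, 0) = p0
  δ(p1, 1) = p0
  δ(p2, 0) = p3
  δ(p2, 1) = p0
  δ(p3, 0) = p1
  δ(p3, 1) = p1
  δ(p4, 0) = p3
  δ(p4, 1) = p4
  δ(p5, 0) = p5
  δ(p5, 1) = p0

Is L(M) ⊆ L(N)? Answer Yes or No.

No

The empty string ε is in L(M) but not in L(N).
So L(M) ⊄ L(N).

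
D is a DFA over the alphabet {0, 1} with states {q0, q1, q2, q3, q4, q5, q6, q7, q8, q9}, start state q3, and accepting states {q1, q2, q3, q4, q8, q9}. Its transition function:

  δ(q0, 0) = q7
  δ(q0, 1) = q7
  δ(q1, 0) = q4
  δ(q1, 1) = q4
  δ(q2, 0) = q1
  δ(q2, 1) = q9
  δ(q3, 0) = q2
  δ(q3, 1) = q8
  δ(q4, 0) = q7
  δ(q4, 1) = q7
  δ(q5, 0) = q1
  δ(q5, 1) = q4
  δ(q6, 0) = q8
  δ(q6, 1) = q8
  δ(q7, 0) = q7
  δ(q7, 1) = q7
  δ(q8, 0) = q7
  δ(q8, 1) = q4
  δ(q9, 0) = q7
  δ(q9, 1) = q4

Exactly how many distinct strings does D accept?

The useful subgraph on states {q1, q2, q3, q4, q8, q9} is acyclic, so L(D) is finite; the longest accepting path visits 4 useful states, giving maximum string length 3.
Counting accepting paths from q3 by length: 1 of length 0, 2 of length 1, 3 of length 2, 3 of length 3. Total 9.

9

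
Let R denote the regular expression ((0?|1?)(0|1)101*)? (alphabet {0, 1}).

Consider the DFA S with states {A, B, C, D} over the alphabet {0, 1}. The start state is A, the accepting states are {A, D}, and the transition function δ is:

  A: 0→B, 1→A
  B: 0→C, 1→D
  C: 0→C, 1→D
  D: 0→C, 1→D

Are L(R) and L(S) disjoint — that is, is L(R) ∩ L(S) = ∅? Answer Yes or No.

The empty string ε is accepted by both R and S.
Hence L(R) ∩ L(S) ≠ ∅.

No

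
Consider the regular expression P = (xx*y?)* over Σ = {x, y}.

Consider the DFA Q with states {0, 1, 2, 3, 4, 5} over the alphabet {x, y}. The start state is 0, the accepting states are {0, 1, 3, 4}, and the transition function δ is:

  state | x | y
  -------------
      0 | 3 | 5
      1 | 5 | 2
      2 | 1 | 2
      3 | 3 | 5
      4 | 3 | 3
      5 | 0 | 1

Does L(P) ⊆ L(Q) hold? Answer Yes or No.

The string xy is in L(P) but not in L(Q).
So L(P) ⊄ L(Q).

No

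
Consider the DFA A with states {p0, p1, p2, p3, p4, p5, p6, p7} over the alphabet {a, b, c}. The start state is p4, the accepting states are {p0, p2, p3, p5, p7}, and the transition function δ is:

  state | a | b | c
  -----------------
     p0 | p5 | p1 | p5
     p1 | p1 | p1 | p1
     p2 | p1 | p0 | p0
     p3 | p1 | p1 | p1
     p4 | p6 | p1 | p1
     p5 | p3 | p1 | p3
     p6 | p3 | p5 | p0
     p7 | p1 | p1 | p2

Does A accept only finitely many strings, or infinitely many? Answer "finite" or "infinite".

The useful states (reachable from p4 and able to reach an accepting state) are {p0, p3, p4, p5, p6}.
Restricted to these states the transition graph has no cycle, so every accepting path has bounded length and L is finite.

finite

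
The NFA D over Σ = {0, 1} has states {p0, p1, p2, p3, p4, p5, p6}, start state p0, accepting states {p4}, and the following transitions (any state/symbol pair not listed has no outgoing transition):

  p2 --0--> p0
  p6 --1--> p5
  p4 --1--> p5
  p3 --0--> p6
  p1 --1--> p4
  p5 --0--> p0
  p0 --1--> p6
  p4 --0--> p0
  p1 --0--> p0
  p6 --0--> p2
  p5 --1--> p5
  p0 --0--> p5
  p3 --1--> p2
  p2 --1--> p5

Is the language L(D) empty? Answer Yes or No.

The states reachable from the start state are {p0, p2, p5, p6}.
None of the accepting states {p4} is reachable, so no string is accepted and L(D) = ∅.

Yes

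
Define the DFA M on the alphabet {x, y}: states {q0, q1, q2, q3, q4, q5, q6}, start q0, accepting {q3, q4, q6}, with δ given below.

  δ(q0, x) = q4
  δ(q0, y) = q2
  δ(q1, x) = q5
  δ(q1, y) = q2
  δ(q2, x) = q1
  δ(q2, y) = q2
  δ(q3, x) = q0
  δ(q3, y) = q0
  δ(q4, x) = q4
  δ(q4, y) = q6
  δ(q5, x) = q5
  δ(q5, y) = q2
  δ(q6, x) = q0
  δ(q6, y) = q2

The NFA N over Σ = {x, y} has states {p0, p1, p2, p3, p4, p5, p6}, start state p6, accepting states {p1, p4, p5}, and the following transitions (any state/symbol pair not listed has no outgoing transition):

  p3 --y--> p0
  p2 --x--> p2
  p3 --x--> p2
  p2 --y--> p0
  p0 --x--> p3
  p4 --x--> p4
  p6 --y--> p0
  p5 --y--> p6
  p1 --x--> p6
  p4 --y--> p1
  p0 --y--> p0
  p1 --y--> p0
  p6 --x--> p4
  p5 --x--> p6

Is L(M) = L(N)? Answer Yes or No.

Exploring the product automaton M × N from the start pair (q0, p6), following both machines on each input symbol, reaches 6 state pairs: (q0, p6), (q4, p4), (q2, p0), (q6, p1), (q1, p3), (q5, p2).
M accepts in {q3, q4, q6} and N accepts in {p1, p4, p5}. In every reachable pair the two components are either both accepting — (q4, p4), (q6, p1) — or both non-accepting, so no string is accepted by exactly one of the machines: L(M) \ L(N) and L(N) \ L(M) are both empty.
Hence every string is accepted by M iff it is accepted by N, and the two languages coincide.

Yes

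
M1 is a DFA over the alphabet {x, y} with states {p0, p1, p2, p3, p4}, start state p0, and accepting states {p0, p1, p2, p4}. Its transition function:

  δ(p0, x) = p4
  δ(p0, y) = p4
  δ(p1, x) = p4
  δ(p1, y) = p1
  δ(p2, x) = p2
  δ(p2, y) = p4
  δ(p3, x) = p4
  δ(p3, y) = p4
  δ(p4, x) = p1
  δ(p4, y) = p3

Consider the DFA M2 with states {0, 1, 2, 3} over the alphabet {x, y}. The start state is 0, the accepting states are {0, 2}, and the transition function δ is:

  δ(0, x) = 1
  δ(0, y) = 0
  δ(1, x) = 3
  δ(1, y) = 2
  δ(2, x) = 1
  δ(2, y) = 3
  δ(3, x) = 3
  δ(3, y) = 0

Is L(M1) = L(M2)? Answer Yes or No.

The string x is accepted by M1 but rejected by M2.
So L(M1) ≠ L(M2).

No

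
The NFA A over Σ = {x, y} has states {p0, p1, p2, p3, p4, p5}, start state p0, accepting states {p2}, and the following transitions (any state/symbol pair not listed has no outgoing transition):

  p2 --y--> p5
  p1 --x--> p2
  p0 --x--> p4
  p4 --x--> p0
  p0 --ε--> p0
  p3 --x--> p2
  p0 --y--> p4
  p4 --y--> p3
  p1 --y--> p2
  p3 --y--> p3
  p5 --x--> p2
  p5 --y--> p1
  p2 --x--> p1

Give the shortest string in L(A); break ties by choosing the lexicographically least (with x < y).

xyx

A breadth-first search from p0 reaches an accepting state first via the path p0 → p4 → p3 → p2 on input xyx.
No string of length < 3 is accepted (BFS exhausts all shorter strings without reaching an accepting state), and xyx is the lexicographically least accepting string of length 3.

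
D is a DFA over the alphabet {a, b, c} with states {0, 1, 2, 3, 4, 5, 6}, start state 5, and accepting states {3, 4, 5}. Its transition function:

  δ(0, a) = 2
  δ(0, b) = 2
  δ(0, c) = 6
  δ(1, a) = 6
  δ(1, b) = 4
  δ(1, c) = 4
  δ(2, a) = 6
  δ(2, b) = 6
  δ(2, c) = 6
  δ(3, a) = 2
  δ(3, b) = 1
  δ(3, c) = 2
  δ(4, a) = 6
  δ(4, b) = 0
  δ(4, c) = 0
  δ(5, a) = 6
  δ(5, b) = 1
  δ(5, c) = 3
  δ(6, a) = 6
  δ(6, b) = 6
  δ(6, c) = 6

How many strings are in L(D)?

The useful subgraph on states {1, 3, 4, 5} is acyclic, so L(D) is finite; the longest accepting path visits 4 useful states, giving maximum string length 3.
Counting accepting paths from 5 by length: 1 of length 0, 1 of length 1, 2 of length 2, 2 of length 3. Total 6.

6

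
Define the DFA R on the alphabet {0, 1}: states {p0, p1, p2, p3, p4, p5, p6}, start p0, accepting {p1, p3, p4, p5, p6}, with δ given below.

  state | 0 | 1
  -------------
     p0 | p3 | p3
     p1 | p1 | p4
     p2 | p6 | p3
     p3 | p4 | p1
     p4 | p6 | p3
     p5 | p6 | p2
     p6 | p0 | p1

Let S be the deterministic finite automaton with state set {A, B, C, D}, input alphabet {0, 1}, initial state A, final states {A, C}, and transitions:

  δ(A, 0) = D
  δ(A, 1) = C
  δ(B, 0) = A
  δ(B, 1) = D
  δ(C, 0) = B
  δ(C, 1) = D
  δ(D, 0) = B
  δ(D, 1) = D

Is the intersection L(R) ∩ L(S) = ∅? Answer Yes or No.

The string 1 is accepted by both R and S.
Hence L(R) ∩ L(S) ≠ ∅.

No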